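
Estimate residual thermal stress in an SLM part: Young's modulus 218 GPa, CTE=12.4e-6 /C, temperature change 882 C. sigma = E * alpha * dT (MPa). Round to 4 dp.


sigma = 218*1000 * 12.4e-6 * 882 = 2384.2224 MPa


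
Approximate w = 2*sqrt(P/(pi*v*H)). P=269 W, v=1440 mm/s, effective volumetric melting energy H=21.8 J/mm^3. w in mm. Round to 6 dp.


w = 2*sqrt(269/(pi*1440*21.8)) = 0.104453 mm


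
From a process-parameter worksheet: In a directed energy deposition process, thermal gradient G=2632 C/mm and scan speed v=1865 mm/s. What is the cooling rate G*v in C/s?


CR = 2632 * 1865 = 4908680 C/s


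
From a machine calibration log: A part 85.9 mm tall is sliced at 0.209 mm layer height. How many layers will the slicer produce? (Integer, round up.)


Layers = ceil(85.9/0.209) = 412


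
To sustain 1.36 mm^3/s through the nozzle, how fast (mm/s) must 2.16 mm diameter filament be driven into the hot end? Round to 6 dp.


A = pi*(2.16/2)^2 = 3.664354
v = 1.36 / 3.664354 = 0.371143 mm/s


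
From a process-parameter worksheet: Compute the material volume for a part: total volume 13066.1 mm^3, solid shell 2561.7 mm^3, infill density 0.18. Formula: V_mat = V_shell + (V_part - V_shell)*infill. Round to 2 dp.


V_infill = (13066.1 - 2561.7) * 0.18 = 1890.79
V_total = 2561.7 + 1890.79 = 4452.49 mm^3


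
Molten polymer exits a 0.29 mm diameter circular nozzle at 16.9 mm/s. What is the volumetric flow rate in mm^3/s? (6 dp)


A = pi*(0.29/2)^2 = 0.06605199 mm^2
Q = 0.06605199 * 16.9 = 1.116279 mm^3/s


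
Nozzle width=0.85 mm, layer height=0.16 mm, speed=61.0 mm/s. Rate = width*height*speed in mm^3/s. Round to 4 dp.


Rate = 0.85 * 0.16 * 61.0 = 8.296 mm^3/s


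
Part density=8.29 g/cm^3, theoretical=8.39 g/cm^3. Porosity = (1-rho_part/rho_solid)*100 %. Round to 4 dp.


Porosity = (1-8.29/8.39)*100 = 1.1919 %


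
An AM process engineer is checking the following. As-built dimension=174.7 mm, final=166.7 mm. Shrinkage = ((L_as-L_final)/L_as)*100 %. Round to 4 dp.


Shrinkage = ((174.7-166.7)/174.7)*100 = 4.5793 %


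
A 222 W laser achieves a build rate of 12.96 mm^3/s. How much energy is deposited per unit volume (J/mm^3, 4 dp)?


SE = 222 / 12.96 = 17.1296 J/mm^3


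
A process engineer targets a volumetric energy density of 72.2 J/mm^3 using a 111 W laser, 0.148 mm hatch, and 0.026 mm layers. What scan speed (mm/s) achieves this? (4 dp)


v = 111 / (72.2*0.148*0.026) = 399.5312 mm/s


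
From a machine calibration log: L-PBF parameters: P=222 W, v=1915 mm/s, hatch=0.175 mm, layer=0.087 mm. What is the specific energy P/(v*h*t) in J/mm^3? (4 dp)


Build rate = 1915 * 0.175 * 0.087 = 29.155875 mm^3/s
SE = 222 / 29.155875 = 7.6142 J/mm^3


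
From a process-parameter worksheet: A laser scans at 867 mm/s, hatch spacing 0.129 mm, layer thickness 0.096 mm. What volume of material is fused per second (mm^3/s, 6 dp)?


Rate = 867 * 0.129 * 0.096 = 10.736928 mm^3/s


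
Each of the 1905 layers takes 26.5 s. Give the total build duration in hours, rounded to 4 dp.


t = 1905 * 26.5 / 3600 = 14.0229 hrs


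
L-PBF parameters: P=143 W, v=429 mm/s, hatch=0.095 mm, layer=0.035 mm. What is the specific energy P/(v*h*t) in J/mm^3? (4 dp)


Build rate = 429 * 0.095 * 0.035 = 1.426425 mm^3/s
SE = 143 / 1.426425 = 100.2506 J/mm^3


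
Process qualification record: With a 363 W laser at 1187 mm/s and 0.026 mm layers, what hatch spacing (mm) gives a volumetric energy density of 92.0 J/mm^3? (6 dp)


h = 363 / (92.0*1187*0.026) = 0.127848 mm


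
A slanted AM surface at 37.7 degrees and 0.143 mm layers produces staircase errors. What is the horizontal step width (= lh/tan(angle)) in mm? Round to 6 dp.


step = 0.143 / tan(37.7) = 0.18502 mm


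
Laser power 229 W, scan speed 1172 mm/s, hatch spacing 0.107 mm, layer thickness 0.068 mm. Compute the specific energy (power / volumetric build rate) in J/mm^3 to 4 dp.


Build rate = 1172 * 0.107 * 0.068 = 8.527472 mm^3/s
SE = 229 / 8.527472 = 26.8544 J/mm^3


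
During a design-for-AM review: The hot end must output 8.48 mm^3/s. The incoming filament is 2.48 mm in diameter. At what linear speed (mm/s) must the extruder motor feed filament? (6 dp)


A = pi*(2.48/2)^2 = 4.830513
v = 8.48 / 4.830513 = 1.755507 mm/s


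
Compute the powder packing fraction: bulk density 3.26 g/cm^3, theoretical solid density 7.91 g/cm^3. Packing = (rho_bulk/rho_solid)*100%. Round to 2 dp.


Packing = (3.26/7.91)*100 = 41.21 %


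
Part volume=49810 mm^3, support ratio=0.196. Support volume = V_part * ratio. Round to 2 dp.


V_support = 49810 * 0.196 = 9762.76 mm^3


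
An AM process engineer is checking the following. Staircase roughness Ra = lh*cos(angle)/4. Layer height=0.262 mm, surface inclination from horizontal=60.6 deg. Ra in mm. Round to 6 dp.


Ra = 0.262 * cos(60.6) / 4 = 0.032154 mm


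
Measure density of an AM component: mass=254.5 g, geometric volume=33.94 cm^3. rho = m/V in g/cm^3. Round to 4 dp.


rho = 254.5 / 33.94 = 7.4985 g/cm^3


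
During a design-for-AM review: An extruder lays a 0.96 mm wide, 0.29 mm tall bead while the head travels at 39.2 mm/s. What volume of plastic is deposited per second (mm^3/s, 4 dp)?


Rate = 0.96 * 0.29 * 39.2 = 10.9133 mm^3/s


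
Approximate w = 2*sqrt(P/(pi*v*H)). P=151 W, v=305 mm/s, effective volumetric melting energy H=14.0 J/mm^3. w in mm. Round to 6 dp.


w = 2*sqrt(151/(pi*305*14.0)) = 0.212192 mm


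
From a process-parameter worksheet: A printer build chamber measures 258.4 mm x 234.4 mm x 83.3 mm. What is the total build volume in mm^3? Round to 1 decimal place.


V = 258.4 * 234.4 * 83.3 = 5045394.4 mm^3


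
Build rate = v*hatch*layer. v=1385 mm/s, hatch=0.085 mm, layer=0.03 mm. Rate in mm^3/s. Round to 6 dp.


Rate = 1385 * 0.085 * 0.03 = 3.53175 mm^3/s


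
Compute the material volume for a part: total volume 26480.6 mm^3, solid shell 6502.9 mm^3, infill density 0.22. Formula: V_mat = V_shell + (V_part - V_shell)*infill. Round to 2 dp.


V_infill = (26480.6 - 6502.9) * 0.22 = 4395.09
V_total = 6502.9 + 4395.09 = 10897.99 mm^3


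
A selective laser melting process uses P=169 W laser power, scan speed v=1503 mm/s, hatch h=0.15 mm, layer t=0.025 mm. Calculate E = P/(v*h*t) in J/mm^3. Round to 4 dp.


E = 169 / (1503*0.15*0.025) = 29.9845 J/mm^3


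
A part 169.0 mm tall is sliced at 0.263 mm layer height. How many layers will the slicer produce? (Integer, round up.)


Layers = ceil(169.0/0.263) = 643


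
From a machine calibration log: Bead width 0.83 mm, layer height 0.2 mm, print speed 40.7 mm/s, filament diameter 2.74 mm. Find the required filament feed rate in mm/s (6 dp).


Q = 0.83 * 0.2 * 40.7 = 6.7562 mm^3/s
A_fil = pi*(2.74/2)^2 = 5.89645525 mm^2
v_feed = 6.7562 / 5.89645525 = 1.145807 mm/s


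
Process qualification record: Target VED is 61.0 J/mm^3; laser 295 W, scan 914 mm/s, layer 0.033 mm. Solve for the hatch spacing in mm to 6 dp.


h = 295 / (61.0*914*0.033) = 0.160336 mm


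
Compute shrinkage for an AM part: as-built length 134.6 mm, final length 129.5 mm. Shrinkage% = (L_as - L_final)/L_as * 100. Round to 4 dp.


Shrinkage = ((134.6-129.5)/134.6)*100 = 3.789 %


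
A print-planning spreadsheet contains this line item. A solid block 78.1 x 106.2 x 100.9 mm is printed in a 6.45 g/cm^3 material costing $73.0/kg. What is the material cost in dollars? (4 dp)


V = 78.1 * 106.2 * 100.9 = 836886.798 mm^3 = 836.886798 cm^3
Mass = 836.886798 * 6.45 / 1000 = 5.39791985 kg
Cost = 5.39791985 * 73.0 = 394.0481 $


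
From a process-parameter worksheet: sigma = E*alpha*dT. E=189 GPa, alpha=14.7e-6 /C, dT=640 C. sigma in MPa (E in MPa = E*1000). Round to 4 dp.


sigma = 189*1000 * 14.7e-6 * 640 = 1778.112 MPa


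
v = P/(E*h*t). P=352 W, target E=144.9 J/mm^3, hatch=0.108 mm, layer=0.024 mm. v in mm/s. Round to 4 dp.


v = 352 / (144.9*0.108*0.024) = 937.2151 mm/s


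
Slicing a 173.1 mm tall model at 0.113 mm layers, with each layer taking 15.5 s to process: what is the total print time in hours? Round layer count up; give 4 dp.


Layers = ceil(173.1/0.113) = 1532
t = 1532 * 15.5 / 3600 = 6.5961 hrs


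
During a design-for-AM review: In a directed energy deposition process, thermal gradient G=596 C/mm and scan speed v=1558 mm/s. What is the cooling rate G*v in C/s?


CR = 596 * 1558 = 928568 C/s


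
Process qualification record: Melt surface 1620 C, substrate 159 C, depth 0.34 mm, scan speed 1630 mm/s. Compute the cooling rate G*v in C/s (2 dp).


G = (1620-159)/0.34 = 4297.05882353 C/mm
CR = 4297.05882353 * 1630 = 7004205.88 C/s


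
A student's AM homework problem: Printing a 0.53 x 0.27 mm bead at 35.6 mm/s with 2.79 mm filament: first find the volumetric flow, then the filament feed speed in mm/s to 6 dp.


Q = 0.53 * 0.27 * 35.6 = 5.09436 mm^3/s
A_fil = pi*(2.79/2)^2 = 6.11361784 mm^2
v_feed = 5.09436 / 6.11361784 = 0.833281 mm/s


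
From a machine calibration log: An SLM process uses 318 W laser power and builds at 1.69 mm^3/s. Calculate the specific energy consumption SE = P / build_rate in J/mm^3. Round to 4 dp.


SE = 318 / 1.69 = 188.1657 J/mm^3


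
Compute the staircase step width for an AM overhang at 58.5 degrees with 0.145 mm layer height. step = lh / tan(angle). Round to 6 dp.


step = 0.145 / tan(58.5) = 0.088856 mm


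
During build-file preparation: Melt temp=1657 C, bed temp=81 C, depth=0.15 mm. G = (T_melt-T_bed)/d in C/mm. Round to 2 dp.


G = (1657-81)/0.15 = 10506.67 C/mm


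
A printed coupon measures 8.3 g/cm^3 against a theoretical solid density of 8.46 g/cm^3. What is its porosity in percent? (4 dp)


Porosity = (1-8.3/8.46)*100 = 1.8913 %


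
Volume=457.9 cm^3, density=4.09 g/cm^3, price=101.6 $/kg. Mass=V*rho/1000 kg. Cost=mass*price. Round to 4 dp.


Mass = 457.9*4.09/1000 = 1.872811 kg
Cost = 1.872811 * 101.6 = 190.2776 $


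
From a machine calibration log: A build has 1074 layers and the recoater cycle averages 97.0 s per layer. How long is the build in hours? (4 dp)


t = 1074 * 97.0 / 3600 = 28.9383 hrs


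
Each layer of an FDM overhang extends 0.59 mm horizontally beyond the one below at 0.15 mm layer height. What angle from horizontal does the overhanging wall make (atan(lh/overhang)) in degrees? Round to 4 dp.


angle = atan(0.15/0.59) = 14.2645 degrees


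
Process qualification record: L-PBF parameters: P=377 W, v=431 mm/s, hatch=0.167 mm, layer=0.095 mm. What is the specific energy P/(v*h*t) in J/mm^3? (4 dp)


Build rate = 431 * 0.167 * 0.095 = 6.837815 mm^3/s
SE = 377 / 6.837815 = 55.1346 J/mm^3


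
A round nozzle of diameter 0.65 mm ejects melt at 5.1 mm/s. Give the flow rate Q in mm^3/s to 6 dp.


A = pi*(0.65/2)^2 = 0.33183072 mm^2
Q = 0.33183072 * 5.1 = 1.692337 mm^3/s


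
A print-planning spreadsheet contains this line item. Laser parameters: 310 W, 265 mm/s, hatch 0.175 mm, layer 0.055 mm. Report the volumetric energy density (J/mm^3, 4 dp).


E = 310 / (265*0.175*0.055) = 121.5388 J/mm^3


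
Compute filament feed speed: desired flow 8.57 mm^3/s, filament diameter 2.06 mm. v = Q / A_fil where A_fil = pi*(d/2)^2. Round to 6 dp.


A = pi*(2.06/2)^2 = 3.332916
v = 8.57 / 3.332916 = 2.571322 mm/s


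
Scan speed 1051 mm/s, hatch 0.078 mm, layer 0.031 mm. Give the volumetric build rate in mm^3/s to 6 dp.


Rate = 1051 * 0.078 * 0.031 = 2.541318 mm^3/s


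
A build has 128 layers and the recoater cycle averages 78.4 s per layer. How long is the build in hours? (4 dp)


t = 128 * 78.4 / 3600 = 2.7876 hrs


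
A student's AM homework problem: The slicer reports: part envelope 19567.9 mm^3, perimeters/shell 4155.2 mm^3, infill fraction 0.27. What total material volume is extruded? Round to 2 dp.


V_infill = (19567.9 - 4155.2) * 0.27 = 4161.43
V_total = 4155.2 + 4161.43 = 8316.63 mm^3


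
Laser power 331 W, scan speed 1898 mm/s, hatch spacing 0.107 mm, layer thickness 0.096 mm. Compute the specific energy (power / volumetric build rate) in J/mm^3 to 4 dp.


Build rate = 1898 * 0.107 * 0.096 = 19.496256 mm^3/s
SE = 331 / 19.496256 = 16.9776 J/mm^3


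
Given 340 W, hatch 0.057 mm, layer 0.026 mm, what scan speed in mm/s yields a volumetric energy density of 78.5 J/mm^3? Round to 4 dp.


v = 340 / (78.5*0.057*0.026) = 2922.544 mm/s


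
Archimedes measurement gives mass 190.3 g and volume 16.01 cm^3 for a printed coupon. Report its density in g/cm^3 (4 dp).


rho = 190.3 / 16.01 = 11.8863 g/cm^3


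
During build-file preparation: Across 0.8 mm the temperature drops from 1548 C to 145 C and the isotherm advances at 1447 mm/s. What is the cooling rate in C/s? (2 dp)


G = (1548-145)/0.8 = 1753.75 C/mm
CR = 1753.75 * 1447 = 2537676.25 C/s


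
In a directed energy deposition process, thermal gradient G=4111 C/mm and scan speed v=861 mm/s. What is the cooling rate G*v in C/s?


CR = 4111 * 861 = 3539571 C/s


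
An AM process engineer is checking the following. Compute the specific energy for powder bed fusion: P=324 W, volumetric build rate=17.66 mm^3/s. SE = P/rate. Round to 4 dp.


SE = 324 / 17.66 = 18.3465 J/mm^3


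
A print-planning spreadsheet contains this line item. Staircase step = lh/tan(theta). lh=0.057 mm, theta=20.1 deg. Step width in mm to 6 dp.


step = 0.057 / tan(20.1) = 0.15576 mm


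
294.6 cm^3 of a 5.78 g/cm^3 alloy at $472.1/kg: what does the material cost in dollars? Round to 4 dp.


Mass = 294.6*5.78/1000 = 1.702788 kg
Cost = 1.702788 * 472.1 = 803.8862 $


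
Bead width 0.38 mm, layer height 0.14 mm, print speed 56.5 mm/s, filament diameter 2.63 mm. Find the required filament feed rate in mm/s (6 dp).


Q = 0.38 * 0.14 * 56.5 = 3.0058 mm^3/s
A_fil = pi*(2.63/2)^2 = 5.43252056 mm^2
v_feed = 3.0058 / 5.43252056 = 0.553297 mm/s


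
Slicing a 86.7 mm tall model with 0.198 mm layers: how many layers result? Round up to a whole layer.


Layers = ceil(86.7/0.198) = 438


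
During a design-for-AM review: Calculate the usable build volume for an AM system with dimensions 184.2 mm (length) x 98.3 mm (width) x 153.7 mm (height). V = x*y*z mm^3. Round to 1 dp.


V = 184.2 * 98.3 * 153.7 = 2783024.4 mm^3


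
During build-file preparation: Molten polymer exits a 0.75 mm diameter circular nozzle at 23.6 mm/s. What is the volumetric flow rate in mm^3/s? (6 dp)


A = pi*(0.75/2)^2 = 0.44178647 mm^2
Q = 0.44178647 * 23.6 = 10.426161 mm^3/s


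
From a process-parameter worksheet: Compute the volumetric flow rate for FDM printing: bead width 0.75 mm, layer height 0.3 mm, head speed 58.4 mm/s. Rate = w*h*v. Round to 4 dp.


Rate = 0.75 * 0.3 * 58.4 = 13.14 mm^3/s


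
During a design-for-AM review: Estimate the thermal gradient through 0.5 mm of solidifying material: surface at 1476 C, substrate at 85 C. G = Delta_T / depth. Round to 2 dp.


G = (1476-85)/0.5 = 2782.0 C/mm


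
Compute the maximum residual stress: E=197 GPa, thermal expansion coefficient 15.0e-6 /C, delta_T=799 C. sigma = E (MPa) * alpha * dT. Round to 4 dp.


sigma = 197*1000 * 15.0e-6 * 799 = 2361.045 MPa


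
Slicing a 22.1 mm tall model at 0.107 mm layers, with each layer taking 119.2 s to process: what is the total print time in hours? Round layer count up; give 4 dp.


Layers = ceil(22.1/0.107) = 207
t = 207 * 119.2 / 3600 = 6.854 hrs


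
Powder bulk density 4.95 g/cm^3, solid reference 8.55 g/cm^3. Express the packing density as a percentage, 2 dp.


Packing = (4.95/8.55)*100 = 57.89 %


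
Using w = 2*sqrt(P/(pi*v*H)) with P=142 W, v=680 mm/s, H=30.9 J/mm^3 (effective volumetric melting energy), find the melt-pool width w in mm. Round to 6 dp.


w = 2*sqrt(142/(pi*680*30.9)) = 0.092761 mm


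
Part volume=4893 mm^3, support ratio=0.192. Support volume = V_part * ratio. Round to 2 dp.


V_support = 4893 * 0.192 = 939.46 mm^3


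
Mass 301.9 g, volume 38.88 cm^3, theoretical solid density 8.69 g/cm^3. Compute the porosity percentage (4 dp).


rho_part = 301.9 / 38.88 = 7.7649177 g/cm^3
Porosity = (1 - 7.7649177/8.69)*100 = 10.6454 %


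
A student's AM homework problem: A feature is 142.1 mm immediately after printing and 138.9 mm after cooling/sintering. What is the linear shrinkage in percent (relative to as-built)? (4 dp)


Shrinkage = ((142.1-138.9)/142.1)*100 = 2.2519 %


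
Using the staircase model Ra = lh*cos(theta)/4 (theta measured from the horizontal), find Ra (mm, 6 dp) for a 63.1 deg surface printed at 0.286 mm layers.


Ra = 0.286 * cos(63.1) / 4 = 0.032349 mm


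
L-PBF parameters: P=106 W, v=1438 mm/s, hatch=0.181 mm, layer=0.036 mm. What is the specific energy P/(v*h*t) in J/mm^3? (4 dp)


Build rate = 1438 * 0.181 * 0.036 = 9.370008 mm^3/s
SE = 106 / 9.370008 = 11.3127 J/mm^3


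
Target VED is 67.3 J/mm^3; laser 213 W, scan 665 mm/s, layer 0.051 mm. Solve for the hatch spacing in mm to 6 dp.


h = 213 / (67.3*665*0.051) = 0.09332 mm


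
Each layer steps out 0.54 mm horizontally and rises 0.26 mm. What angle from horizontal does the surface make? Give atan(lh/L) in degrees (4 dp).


angle = atan(0.26/0.54) = 25.71 degrees


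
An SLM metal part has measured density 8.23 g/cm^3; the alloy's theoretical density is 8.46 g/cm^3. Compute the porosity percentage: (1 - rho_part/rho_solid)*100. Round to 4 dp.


Porosity = (1-8.23/8.46)*100 = 2.7187 %


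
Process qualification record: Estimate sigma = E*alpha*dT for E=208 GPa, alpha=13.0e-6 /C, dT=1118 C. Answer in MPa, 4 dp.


sigma = 208*1000 * 13.0e-6 * 1118 = 3023.072 MPa


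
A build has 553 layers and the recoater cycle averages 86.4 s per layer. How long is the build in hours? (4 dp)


t = 553 * 86.4 / 3600 = 13.272 hrs


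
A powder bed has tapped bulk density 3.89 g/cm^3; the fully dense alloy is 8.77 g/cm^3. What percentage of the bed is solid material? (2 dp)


Packing = (3.89/8.77)*100 = 44.36 %


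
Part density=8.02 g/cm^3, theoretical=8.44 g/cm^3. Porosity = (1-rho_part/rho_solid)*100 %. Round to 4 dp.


Porosity = (1-8.02/8.44)*100 = 4.9763 %


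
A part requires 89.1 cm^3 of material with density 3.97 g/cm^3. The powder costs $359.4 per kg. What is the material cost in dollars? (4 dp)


Mass = 89.1*3.97/1000 = 0.353727 kg
Cost = 0.353727 * 359.4 = 127.1295 $


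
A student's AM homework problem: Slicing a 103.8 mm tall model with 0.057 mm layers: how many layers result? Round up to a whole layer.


Layers = ceil(103.8/0.057) = 1822


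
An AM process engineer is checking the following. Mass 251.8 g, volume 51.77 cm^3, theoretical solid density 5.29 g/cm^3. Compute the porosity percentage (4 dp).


rho_part = 251.8 / 51.77 = 4.86382075 g/cm^3
Porosity = (1 - 4.86382075/5.29)*100 = 8.0563 %


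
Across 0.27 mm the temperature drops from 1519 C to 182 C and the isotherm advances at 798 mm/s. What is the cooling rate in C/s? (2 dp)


G = (1519-182)/0.27 = 4951.85185185 C/mm
CR = 4951.85185185 * 798 = 3951577.78 C/s


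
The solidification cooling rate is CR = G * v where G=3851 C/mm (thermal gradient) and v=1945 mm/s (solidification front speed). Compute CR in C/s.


CR = 3851 * 1945 = 7490195 C/s


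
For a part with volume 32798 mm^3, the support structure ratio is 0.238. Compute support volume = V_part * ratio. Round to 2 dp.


V_support = 32798 * 0.238 = 7805.92 mm^3


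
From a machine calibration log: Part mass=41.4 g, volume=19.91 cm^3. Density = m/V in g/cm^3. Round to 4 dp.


rho = 41.4 / 19.91 = 2.0794 g/cm^3


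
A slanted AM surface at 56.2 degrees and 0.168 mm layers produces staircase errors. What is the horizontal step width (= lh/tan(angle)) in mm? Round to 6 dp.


step = 0.168 / tan(56.2) = 0.112466 mm


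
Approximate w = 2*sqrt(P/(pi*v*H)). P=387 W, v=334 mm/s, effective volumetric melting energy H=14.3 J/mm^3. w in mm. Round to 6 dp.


w = 2*sqrt(387/(pi*334*14.3)) = 0.321195 mm


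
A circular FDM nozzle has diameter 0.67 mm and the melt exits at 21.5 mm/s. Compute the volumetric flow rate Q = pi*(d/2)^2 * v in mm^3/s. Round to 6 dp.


A = pi*(0.67/2)^2 = 0.35256524 mm^2
Q = 0.35256524 * 21.5 = 7.580153 mm^3/s


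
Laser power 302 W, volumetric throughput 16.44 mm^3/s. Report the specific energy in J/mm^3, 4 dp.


SE = 302 / 16.44 = 18.3698 J/mm^3


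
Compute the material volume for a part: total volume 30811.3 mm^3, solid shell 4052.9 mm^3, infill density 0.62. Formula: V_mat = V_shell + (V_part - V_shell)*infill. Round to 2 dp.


V_infill = (30811.3 - 4052.9) * 0.62 = 16590.21
V_total = 4052.9 + 16590.21 = 20643.11 mm^3


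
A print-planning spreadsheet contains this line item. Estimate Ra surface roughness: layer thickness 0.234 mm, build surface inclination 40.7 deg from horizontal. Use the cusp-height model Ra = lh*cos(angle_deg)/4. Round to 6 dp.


Ra = 0.234 * cos(40.7) / 4 = 0.044351 mm


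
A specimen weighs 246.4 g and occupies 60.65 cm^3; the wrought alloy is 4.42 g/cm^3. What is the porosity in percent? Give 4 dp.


rho_part = 246.4 / 60.65 = 4.06265458 g/cm^3
Porosity = (1 - 4.06265458/4.42)*100 = 8.0847 %


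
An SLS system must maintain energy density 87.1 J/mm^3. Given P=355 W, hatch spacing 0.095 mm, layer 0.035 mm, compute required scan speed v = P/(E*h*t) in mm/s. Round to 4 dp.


v = 355 / (87.1*0.095*0.035) = 1225.797 mm/s


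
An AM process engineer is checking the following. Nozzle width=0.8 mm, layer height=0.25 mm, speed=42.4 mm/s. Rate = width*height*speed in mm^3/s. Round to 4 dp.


Rate = 0.8 * 0.25 * 42.4 = 8.48 mm^3/s


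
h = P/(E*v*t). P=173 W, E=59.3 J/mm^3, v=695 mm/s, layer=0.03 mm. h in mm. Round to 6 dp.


h = 173 / (59.3*695*0.03) = 0.139922 mm


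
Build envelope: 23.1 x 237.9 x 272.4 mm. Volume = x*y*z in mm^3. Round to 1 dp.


V = 23.1 * 237.9 * 272.4 = 1496971.5 mm^3


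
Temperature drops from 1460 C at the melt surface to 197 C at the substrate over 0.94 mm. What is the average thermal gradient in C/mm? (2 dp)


G = (1460-197)/0.94 = 1343.62 C/mm


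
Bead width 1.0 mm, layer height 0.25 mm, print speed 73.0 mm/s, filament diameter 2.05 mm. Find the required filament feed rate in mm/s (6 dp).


Q = 1.0 * 0.25 * 73.0 = 18.25 mm^3/s
A_fil = pi*(2.05/2)^2 = 3.30063578 mm^2
v_feed = 18.25 / 3.30063578 = 5.529238 mm/s


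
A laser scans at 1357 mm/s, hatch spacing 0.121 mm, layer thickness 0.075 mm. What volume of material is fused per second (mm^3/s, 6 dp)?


Rate = 1357 * 0.121 * 0.075 = 12.314775 mm^3/s


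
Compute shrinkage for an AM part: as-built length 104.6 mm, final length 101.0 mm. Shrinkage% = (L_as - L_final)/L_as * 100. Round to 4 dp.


Shrinkage = ((104.6-101.0)/104.6)*100 = 3.4417 %


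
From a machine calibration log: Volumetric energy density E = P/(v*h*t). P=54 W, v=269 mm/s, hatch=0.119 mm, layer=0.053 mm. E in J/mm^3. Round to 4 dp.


E = 54 / (269*0.119*0.053) = 31.8287 J/mm^3


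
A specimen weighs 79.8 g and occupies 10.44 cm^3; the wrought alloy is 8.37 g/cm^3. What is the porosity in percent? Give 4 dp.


rho_part = 79.8 / 10.44 = 7.64367816 g/cm^3
Porosity = (1 - 7.64367816/8.37)*100 = 8.6777 %


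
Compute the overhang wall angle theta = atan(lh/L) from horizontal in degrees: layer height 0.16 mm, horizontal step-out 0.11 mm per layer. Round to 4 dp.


angle = atan(0.16/0.11) = 55.4915 degrees


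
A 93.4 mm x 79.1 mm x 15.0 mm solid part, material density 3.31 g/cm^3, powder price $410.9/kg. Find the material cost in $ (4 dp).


V = 93.4 * 79.1 * 15.0 = 110819.1 mm^3 = 110.8191 cm^3
Mass = 110.8191 * 3.31 / 1000 = 0.36681122 kg
Cost = 0.36681122 * 410.9 = 150.7227 $


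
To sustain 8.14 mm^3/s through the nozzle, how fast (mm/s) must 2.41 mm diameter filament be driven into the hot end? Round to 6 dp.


A = pi*(2.41/2)^2 = 4.561671
v = 8.14 / 4.561671 = 1.784434 mm/s


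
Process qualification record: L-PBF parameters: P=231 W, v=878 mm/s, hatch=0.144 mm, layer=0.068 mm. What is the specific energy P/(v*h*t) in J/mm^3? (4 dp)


Build rate = 878 * 0.144 * 0.068 = 8.597376 mm^3/s
SE = 231 / 8.597376 = 26.8687 J/mm^3


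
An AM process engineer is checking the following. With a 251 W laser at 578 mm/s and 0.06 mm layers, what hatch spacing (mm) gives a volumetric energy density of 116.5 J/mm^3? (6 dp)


h = 251 / (116.5*578*0.06) = 0.062125 mm


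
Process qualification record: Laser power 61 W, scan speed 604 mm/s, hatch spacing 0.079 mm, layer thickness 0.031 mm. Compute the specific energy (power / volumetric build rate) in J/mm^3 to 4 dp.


Build rate = 604 * 0.079 * 0.031 = 1.479196 mm^3/s
SE = 61 / 1.479196 = 41.2386 J/mm^3


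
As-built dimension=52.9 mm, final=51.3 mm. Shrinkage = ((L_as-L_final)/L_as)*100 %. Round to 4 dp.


Shrinkage = ((52.9-51.3)/52.9)*100 = 3.0246 %


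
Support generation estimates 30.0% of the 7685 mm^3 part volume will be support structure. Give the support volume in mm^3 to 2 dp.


V_support = 7685 * 0.3 = 2305.5 mm^3


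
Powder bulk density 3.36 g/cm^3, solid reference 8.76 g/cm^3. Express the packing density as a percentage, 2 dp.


Packing = (3.36/8.76)*100 = 38.36 %


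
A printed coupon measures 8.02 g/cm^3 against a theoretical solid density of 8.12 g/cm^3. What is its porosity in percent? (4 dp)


Porosity = (1-8.02/8.12)*100 = 1.2315 %


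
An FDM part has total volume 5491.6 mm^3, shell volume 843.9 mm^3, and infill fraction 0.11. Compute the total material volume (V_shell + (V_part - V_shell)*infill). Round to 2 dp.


V_infill = (5491.6 - 843.9) * 0.11 = 511.25
V_total = 843.9 + 511.25 = 1355.15 mm^3


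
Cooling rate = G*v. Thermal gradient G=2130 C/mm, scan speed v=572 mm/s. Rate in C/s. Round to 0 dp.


CR = 2130 * 572 = 1218360 C/s


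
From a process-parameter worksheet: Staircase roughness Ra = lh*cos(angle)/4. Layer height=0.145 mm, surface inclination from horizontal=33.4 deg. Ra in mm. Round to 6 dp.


Ra = 0.145 * cos(33.4) / 4 = 0.030263 mm


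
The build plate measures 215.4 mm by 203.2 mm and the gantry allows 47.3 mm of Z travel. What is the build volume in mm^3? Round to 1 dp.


V = 215.4 * 203.2 * 47.3 = 2070286.9 mm^3


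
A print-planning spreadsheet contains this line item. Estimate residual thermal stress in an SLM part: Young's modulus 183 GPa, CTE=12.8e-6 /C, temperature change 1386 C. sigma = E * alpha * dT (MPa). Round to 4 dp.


sigma = 183*1000 * 12.8e-6 * 1386 = 3246.5664 MPa


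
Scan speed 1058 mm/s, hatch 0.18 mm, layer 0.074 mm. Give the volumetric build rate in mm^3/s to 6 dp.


Rate = 1058 * 0.18 * 0.074 = 14.09256 mm^3/s


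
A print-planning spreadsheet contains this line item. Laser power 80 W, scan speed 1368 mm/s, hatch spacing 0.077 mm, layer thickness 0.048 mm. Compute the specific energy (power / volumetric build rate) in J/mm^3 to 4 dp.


Build rate = 1368 * 0.077 * 0.048 = 5.056128 mm^3/s
SE = 80 / 5.056128 = 15.8224 J/mm^3


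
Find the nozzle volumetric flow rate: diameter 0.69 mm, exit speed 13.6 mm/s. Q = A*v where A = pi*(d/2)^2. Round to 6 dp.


A = pi*(0.69/2)^2 = 0.37392807 mm^2
Q = 0.37392807 * 13.6 = 5.085422 mm^3/s


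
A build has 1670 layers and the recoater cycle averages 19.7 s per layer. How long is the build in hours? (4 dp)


t = 1670 * 19.7 / 3600 = 9.1386 hrs


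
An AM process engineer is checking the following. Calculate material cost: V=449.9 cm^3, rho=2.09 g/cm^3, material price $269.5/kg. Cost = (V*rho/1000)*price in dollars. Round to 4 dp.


Mass = 449.9*2.09/1000 = 0.940291 kg
Cost = 0.940291 * 269.5 = 253.4084 $


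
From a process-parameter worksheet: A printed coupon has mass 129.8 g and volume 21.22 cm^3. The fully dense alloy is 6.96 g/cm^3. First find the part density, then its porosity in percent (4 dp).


rho_part = 129.8 / 21.22 = 6.11687088 g/cm^3
Porosity = (1 - 6.11687088/6.96)*100 = 12.1139 %


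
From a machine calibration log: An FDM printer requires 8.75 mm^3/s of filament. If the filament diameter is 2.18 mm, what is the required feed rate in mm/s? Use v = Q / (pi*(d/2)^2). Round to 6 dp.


A = pi*(2.18/2)^2 = 3.732526
v = 8.75 / 3.732526 = 2.344257 mm/s


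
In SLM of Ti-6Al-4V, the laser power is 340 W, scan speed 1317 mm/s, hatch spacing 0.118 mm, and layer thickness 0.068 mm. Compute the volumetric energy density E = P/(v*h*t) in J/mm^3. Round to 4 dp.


E = 340 / (1317*0.118*0.068) = 32.1738 J/mm^3


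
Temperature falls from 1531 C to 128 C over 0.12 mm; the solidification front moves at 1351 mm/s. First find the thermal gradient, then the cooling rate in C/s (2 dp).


G = (1531-128)/0.12 = 11691.66666667 C/mm
CR = 11691.66666667 * 1351 = 15795441.67 C/s


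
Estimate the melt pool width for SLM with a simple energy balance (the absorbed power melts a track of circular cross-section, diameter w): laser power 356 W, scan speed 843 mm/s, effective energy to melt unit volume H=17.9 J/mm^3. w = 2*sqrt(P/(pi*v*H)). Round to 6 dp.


w = 2*sqrt(356/(pi*843*17.9)) = 0.173316 mm


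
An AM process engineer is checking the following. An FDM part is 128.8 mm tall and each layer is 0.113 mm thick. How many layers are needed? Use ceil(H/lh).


Layers = ceil(128.8/0.113) = 1140


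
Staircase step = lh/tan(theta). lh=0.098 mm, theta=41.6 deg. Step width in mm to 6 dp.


step = 0.098 / tan(41.6) = 0.11038 mm


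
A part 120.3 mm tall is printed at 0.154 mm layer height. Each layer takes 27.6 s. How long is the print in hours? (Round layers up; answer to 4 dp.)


Layers = ceil(120.3/0.154) = 782
t = 782 * 27.6 / 3600 = 5.9953 hrs


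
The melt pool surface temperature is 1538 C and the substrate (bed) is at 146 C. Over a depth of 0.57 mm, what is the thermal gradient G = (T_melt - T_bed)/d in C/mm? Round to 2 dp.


G = (1538-146)/0.57 = 2442.11 C/mm


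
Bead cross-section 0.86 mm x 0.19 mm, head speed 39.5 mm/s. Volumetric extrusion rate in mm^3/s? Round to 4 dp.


Rate = 0.86 * 0.19 * 39.5 = 6.4543 mm^3/s


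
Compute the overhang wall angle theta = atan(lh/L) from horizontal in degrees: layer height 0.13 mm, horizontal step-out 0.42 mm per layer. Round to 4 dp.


angle = atan(0.13/0.42) = 17.1985 degrees


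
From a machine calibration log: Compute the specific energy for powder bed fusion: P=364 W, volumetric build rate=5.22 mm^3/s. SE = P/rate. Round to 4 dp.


SE = 364 / 5.22 = 69.7318 J/mm^3


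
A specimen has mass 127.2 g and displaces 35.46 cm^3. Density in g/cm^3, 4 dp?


rho = 127.2 / 35.46 = 3.5871 g/cm^3


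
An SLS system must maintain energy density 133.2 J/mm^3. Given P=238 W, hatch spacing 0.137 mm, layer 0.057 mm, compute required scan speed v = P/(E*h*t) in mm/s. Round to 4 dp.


v = 238 / (133.2*0.137*0.057) = 228.8112 mm/s


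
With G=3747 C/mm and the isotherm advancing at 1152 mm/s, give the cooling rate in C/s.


CR = 3747 * 1152 = 4316544 C/s


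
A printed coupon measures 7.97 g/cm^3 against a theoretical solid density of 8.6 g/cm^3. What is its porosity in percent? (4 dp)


Porosity = (1-7.97/8.6)*100 = 7.3256 %


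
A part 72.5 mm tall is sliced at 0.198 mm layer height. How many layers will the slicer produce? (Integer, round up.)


Layers = ceil(72.5/0.198) = 367


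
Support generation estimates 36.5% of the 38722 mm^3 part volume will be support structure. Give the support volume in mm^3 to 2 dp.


V_support = 38722 * 0.365 = 14133.53 mm^3


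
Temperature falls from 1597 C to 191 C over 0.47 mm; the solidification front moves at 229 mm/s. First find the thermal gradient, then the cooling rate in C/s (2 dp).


G = (1597-191)/0.47 = 2991.4893617 C/mm
CR = 2991.4893617 * 229 = 685051.06 C/s


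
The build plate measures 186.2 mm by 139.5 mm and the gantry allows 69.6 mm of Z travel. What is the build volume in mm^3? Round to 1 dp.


V = 186.2 * 139.5 * 69.6 = 1807853.0 mm^3


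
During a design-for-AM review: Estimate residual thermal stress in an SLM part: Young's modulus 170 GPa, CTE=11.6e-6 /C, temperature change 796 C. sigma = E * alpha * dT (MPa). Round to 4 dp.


sigma = 170*1000 * 11.6e-6 * 796 = 1569.712 MPa


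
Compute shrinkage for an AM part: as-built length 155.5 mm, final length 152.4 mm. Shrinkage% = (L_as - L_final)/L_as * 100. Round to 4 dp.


Shrinkage = ((155.5-152.4)/155.5)*100 = 1.9936 %


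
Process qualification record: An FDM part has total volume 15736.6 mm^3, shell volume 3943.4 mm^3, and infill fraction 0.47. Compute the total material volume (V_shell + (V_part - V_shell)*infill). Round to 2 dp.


V_infill = (15736.6 - 3943.4) * 0.47 = 5542.8
V_total = 3943.4 + 5542.8 = 9486.2 mm^3


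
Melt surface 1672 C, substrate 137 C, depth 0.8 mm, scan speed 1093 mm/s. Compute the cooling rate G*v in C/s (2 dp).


G = (1672-137)/0.8 = 1918.75 C/mm
CR = 1918.75 * 1093 = 2097193.75 C/s


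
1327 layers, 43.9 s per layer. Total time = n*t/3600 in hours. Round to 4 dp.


t = 1327 * 43.9 / 3600 = 16.182 hrs


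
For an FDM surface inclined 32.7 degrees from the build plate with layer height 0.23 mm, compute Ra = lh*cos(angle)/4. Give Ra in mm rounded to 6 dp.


Ra = 0.23 * cos(32.7) / 4 = 0.048387 mm


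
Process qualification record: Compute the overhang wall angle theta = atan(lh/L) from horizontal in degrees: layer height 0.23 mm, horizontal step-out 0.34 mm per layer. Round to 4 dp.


angle = atan(0.23/0.34) = 34.0772 degrees


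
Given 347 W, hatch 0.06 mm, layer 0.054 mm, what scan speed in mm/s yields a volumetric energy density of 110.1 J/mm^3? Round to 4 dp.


v = 347 / (110.1*0.06*0.054) = 972.7408 mm/s


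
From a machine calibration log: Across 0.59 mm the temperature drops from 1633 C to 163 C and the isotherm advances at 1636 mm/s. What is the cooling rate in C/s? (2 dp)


G = (1633-163)/0.59 = 2491.52542373 C/mm
CR = 2491.52542373 * 1636 = 4076135.59 C/s


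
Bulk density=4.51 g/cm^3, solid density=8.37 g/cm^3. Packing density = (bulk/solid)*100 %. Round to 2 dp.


Packing = (4.51/8.37)*100 = 53.88 %


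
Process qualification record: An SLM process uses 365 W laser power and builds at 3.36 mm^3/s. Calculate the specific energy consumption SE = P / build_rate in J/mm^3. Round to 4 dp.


SE = 365 / 3.36 = 108.631 J/mm^3


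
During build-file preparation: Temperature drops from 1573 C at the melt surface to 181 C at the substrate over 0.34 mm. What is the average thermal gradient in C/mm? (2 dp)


G = (1573-181)/0.34 = 4094.12 C/mm


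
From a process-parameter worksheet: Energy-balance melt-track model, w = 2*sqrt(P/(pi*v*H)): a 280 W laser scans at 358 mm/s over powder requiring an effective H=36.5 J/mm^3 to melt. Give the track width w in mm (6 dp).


w = 2*sqrt(280/(pi*358*36.5)) = 0.165176 mm


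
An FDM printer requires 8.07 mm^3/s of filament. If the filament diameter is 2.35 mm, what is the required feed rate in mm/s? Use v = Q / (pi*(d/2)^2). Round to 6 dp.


A = pi*(2.35/2)^2 = 4.337361
v = 8.07 / 4.337361 = 1.860578 mm/s


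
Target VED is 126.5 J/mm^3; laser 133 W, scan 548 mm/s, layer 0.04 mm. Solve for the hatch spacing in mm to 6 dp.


h = 133 / (126.5*548*0.04) = 0.047965 mm


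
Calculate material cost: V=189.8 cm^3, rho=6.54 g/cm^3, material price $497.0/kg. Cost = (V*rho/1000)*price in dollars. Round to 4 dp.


Mass = 189.8*6.54/1000 = 1.241292 kg
Cost = 1.241292 * 497.0 = 616.9221 $


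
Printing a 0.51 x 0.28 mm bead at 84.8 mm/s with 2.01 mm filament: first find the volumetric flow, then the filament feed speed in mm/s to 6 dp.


Q = 0.51 * 0.28 * 84.8 = 12.10944 mm^3/s
A_fil = pi*(2.01/2)^2 = 3.17308712 mm^2
v_feed = 12.10944 / 3.17308712 = 3.816296 mm/s


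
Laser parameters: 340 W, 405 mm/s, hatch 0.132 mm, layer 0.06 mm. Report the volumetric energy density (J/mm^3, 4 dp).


E = 340 / (405*0.132*0.06) = 105.9983 J/mm^3


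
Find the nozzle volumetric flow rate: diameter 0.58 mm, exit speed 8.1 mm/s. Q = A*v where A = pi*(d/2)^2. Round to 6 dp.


A = pi*(0.58/2)^2 = 0.26420794 mm^2
Q = 0.26420794 * 8.1 = 2.140084 mm^3/s


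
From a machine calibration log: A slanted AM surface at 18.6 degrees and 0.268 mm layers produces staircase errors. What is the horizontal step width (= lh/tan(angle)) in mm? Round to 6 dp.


step = 0.268 / tan(18.6) = 0.796346 mm


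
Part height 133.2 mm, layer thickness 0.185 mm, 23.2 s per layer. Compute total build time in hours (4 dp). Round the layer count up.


Layers = ceil(133.2/0.185) = 720
t = 720 * 23.2 / 3600 = 4.64 hrs


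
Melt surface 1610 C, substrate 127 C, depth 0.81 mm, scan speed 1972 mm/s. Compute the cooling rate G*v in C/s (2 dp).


G = (1610-127)/0.81 = 1830.86419753 C/mm
CR = 1830.86419753 * 1972 = 3610464.2 C/s


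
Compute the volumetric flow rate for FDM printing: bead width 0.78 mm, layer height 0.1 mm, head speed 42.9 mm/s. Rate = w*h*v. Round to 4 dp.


Rate = 0.78 * 0.1 * 42.9 = 3.3462 mm^3/s


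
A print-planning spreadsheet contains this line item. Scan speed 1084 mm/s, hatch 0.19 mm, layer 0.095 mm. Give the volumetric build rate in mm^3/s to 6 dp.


Rate = 1084 * 0.19 * 0.095 = 19.5662 mm^3/s


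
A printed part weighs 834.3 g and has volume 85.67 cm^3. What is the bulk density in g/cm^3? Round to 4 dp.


rho = 834.3 / 85.67 = 9.7385 g/cm^3


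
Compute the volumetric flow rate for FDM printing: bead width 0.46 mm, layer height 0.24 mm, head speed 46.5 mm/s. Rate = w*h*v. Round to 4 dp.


Rate = 0.46 * 0.24 * 46.5 = 5.1336 mm^3/s


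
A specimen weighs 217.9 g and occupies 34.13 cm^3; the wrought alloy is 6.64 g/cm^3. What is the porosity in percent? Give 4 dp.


rho_part = 217.9 / 34.13 = 6.38441254 g/cm^3
Porosity = (1 - 6.38441254/6.64)*100 = 3.8492 %


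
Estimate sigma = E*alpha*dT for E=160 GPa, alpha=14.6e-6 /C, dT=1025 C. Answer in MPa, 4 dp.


sigma = 160*1000 * 14.6e-6 * 1025 = 2394.4 MPa


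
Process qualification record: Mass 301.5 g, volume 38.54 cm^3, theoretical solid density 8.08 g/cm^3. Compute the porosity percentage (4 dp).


rho_part = 301.5 / 38.54 = 7.823041 g/cm^3
Porosity = (1 - 7.823041/8.08)*100 = 3.1802 %


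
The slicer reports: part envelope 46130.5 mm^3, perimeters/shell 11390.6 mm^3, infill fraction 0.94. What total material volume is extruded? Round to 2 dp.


V_infill = (46130.5 - 11390.6) * 0.94 = 32655.51
V_total = 11390.6 + 32655.51 = 44046.11 mm^3


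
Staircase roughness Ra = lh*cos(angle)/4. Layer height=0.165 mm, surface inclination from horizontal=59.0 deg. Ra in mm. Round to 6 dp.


Ra = 0.165 * cos(59.0) / 4 = 0.021245 mm


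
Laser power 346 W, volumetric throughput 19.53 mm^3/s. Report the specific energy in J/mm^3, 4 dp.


SE = 346 / 19.53 = 17.7163 J/mm^3


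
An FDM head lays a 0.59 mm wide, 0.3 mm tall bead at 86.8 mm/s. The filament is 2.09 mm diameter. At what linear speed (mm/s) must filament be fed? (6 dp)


Q = 0.59 * 0.3 * 86.8 = 15.3636 mm^3/s
A_fil = pi*(2.09/2)^2 = 3.43069772 mm^2
v_feed = 15.3636 / 3.43069772 = 4.478273 mm/s


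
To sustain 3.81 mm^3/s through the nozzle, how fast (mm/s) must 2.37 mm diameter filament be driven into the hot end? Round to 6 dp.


A = pi*(2.37/2)^2 = 4.411503
v = 3.81 / 4.411503 = 0.863651 mm/s


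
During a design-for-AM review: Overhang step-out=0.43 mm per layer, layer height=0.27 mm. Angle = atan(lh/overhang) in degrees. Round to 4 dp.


angle = atan(0.27/0.43) = 32.125 degrees


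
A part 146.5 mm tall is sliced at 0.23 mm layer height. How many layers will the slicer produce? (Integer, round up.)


Layers = ceil(146.5/0.23) = 637
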